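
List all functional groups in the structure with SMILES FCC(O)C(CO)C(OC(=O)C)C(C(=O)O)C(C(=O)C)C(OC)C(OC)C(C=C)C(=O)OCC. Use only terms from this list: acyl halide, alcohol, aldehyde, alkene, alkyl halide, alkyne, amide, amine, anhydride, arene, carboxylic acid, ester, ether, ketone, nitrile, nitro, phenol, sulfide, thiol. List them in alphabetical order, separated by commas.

alcohol, alkene, alkyl halide, carboxylic acid, ester, ether, ketone

Reading the structure from left to right:
  FCH2: halogen on an sp³ carbon → alkyl halide.
  CH(OH): –OH on an sp³ carbon → alcohol (secondary).
  CH(CH2OH): pendant –CH2OH on an sp³ backbone C → alcohol.
  CH(OCOCH3): pendant –OC(=O)CH3: an acyloxy group → ester.
  CH(COOH): pendant –COOH: carbonyl C bonded to C and –OH → carboxylic acid.
  CH(COCH3): pendant –COCH3: carbonyl C bonded to two carbons → ketone.
  CH(OCH3): pendant –OCH3: C–O–C with sp³ C, no adjacent C=O → ether.
  CH(OCH3): pendant –OCH3: C–O–C with sp³ C, no adjacent C=O → ether.
  CH(CH=CH2): pendant –CH=CH2: C=C double bond → alkene.
  COOCH2CH3: –C(=O)OCH2CH3: carbonyl C bonded to C and to –OEt → ester.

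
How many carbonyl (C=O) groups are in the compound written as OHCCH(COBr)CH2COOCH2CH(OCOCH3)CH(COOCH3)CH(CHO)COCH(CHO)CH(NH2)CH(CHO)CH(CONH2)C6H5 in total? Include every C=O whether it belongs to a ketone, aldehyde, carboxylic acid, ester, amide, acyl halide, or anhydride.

OHC: aldehyde, 1 C=O (running total 1).
CH(COBr): acyl halide, 1 C=O (running total 2).
CH2COOCH2: ester, 1 C=O (running total 3).
CH(OCOCH3): ester, 1 C=O (running total 4).
CH(COOCH3): ester, 1 C=O (running total 5).
CH(CHO): aldehyde, 1 C=O (running total 6).
CO: ketone, 1 C=O (running total 7).
CH(CHO): aldehyde, 1 C=O (running total 8).
CH(CHO): aldehyde, 1 C=O (running total 9).
CH(CONH2): amide, 1 C=O (running total 10).

10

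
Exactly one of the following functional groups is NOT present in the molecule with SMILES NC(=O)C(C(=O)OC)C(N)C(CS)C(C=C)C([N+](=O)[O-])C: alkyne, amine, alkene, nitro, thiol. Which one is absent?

alkyne

nitro: present (CH(NO2) — –NO2 on an sp³ carbon → nitro (the N=O is not a carbonyl)).
thiol: present (CH(CH2SH) — pendant –CH2SH → thiol).
amine: present (CH(NH2) — –NH2 on an sp³ carbon with no adjacent C=O → amine).
alkene: present (CH(CH=CH2) — pendant –CH=CH2: C=C double bond → alkene).
alkyne: no segment matches this pattern.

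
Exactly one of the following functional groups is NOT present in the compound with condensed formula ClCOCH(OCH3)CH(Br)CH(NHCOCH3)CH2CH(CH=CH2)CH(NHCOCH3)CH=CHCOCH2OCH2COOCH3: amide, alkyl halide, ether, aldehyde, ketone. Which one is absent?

ether: present (CH(OCH3) — pendant –OCH3: C–O–C with sp³ C, no adjacent C=O → ether).
alkyl halide: present (CH(Br) — halogen on an sp³ carbon → alkyl halide).
amide: present (CH(NHCOCH3) — pendant –NHC(=O)CH3: N bonded to a carbonyl → amide (not amine)).
ketone: present (CO — –C(=O)– with carbon on both sides → ketone).
aldehyde: absent. In CO, the carbonyl carbon is bonded to two carbons, so it is a ketone, not an aldehyde.

aldehyde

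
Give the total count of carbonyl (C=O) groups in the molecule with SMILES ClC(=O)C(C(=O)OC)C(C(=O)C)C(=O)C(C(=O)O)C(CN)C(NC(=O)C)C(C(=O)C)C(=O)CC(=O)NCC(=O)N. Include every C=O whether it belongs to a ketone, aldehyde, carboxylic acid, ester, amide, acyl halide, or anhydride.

10

ClCO: acyl halide, 1 C=O (running total 1).
CH(COOCH3): ester, 1 C=O (running total 2).
CH(COCH3): ketone, 1 C=O (running total 3).
CO: ketone, 1 C=O (running total 4).
CH(COOH): carboxylic acid, 1 C=O (running total 5).
CH(NHCOCH3): amide, 1 C=O (running total 6).
CH(COCH3): ketone, 1 C=O (running total 7).
CO: ketone, 1 C=O (running total 8).
CH2CONHCH2: amide, 1 C=O (running total 9).
CONH2: amide, 1 C=O (running total 10).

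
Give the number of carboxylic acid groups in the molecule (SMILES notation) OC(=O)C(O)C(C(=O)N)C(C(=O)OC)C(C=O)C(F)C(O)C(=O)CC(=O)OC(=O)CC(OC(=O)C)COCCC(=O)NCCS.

Taking each segment in turn:
  HOOC: –COOH: carbonyl C bonded to –OH and C → carboxylic acid (the –OH is not a separate alcohol).
  CH(OH): –OH on an sp³ carbon → alcohol (secondary).
  CH(CONH2): pendant –CONH2: carbonyl C bonded to C and N → amide.
  CH(COOCH3): pendant –COOCH3: carbonyl C bonded to C and –OCH3 → ester.
  CH(CHO): pendant –CHO: carbonyl C bonded to C and H → aldehyde.
  CH(F): halogen on an sp³ carbon → alkyl halide.
  CH(OH): –OH on an sp³ carbon → alcohol (secondary).
  CO: –C(=O)– with carbon on both sides → ketone.
  CH2CO-O-COCH2: two acyl groups sharing one oxygen, –C(=O)–O–C(=O)– → anhydride.
  CH(OCOCH3): pendant –OC(=O)CH3: an acyloxy group → ester.
  CH2OCH2: C–O–C with sp³ carbons on both sides and no adjacent C=O → ether.
  CH2CONHCH2: –C(=O)–N– linkage → amide (the N is not an amine).
  CH2SH: –SH on an sp³ carbon → thiol.
Carboxylic acid appears at: HOOC → 1.

1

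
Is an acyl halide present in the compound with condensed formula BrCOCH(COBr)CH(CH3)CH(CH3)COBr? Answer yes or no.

yes

Reading the structure from left to right:
  BrCO: –C(=O)Br: carbonyl C bonded to C and to a halogen → acyl halide (not alkyl halide).
  CH(COBr): pendant –C(=O)X: carbonyl C bonded to C and halogen → acyl halide.
  COBr: –C(=O)Br: carbonyl C bonded to C and to a halogen → acyl halide (not alkyl halide).
The BrCO segment supplies the acyl halide: –C(=O)Br: carbonyl C bonded to C and to a halogen → acyl halide (not alkyl halide).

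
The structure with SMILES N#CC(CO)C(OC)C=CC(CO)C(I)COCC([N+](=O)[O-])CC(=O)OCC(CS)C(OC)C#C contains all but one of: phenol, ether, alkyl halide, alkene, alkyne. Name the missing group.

alkyl halide: present (CH(I) — halogen on an sp³ carbon → alkyl halide).
alkyne: present (C≡CH — C≡C triple bond → alkyne).
ether: present (CH(OCH3) — pendant –OCH3: C–O–C with sp³ C, no adjacent C=O → ether).
alkene: present (CH=CH — C=C double bond → alkene).
phenol: absent. In CH(CH2OH), the –OH is on an sp³ carbon, not on an aromatic ring, so it is an alcohol.

phenol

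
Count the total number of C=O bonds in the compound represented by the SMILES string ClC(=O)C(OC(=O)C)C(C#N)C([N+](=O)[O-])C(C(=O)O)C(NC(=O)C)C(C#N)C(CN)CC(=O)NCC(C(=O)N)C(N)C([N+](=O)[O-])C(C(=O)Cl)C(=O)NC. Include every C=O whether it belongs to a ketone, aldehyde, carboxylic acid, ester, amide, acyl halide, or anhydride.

8

ClCO: acyl halide, 1 C=O (running total 1).
CH(OCOCH3): ester, 1 C=O (running total 2).
CH(COOH): carboxylic acid, 1 C=O (running total 3).
CH(NHCOCH3): amide, 1 C=O (running total 4).
CH2CONHCH2: amide, 1 C=O (running total 5).
CH(CONH2): amide, 1 C=O (running total 6).
CH(COCl): acyl halide, 1 C=O (running total 7).
CONHCH3: amide, 1 C=O (running total 8).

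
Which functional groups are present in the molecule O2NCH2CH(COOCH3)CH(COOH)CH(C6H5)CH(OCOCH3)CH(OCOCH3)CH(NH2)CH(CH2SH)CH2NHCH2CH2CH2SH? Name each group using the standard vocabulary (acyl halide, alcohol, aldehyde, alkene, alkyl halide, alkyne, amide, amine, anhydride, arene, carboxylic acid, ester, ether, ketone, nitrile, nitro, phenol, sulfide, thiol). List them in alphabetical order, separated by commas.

Taking each segment in turn:
  O2NCH2: –NO2 on carbon → nitro group.
  CH(COOCH3): pendant –COOCH3: carbonyl C bonded to C and –OCH3 → ester.
  CH(COOH): pendant –COOH: carbonyl C bonded to C and –OH → carboxylic acid.
  CH(C6H5): pendant –C6H5: benzene ring → arene.
  CH(OCOCH3): pendant –OC(=O)CH3: an acyloxy group → ester.
  CH(OCOCH3): pendant –OC(=O)CH3: an acyloxy group → ester.
  CH(NH2): –NH2 on an sp³ carbon with no adjacent C=O → amine.
  CH(CH2SH): pendant –CH2SH → thiol.
  CH2NHCH2: C–N–C with sp³ carbons and no adjacent C=O → amine (secondary).
  CH2SH: –SH on an sp³ carbon → thiol.

amine, arene, carboxylic acid, ester, nitro, thiol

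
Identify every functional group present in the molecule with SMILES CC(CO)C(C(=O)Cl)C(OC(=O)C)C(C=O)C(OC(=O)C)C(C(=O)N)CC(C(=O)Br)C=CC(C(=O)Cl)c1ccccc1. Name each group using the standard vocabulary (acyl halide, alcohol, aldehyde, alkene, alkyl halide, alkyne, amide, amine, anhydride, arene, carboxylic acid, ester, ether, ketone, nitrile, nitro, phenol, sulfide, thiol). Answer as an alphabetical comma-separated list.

pendant –CH2OH on an sp³ backbone C → alcohol.
pendant –C(=O)X: carbonyl C bonded to C and halogen → acyl halide.
pendant –OC(=O)CH3: an acyloxy group → ester.
pendant –CHO: carbonyl C bonded to C and H → aldehyde.
pendant –OC(=O)CH3: an acyloxy group → ester.
pendant –CONH2: carbonyl C bonded to C and N → amide.
pendant –C(=O)X: carbonyl C bonded to C and halogen → acyl halide.
C=C double bond → alkene.
pendant –C(=O)X: carbonyl C bonded to C and halogen → acyl halide.
–C6H5 phenyl ring → arene.

acyl halide, alcohol, aldehyde, alkene, amide, arene, ester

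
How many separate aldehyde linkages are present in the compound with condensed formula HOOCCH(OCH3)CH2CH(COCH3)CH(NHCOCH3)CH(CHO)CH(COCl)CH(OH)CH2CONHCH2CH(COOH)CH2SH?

1

–COOH: carbonyl C bonded to –OH and C → carboxylic acid (the –OH is not a separate alcohol).
pendant –OCH3: C–O–C with sp³ C, no adjacent C=O → ether.
pendant –COCH3: carbonyl C bonded to two carbons → ketone.
pendant –NHC(=O)CH3: N bonded to a carbonyl → amide (not amine).
pendant –CHO: carbonyl C bonded to C and H → aldehyde.
pendant –C(=O)X: carbonyl C bonded to C and halogen → acyl halide.
–OH on an sp³ carbon → alcohol (secondary).
–C(=O)–N– linkage → amide (the N is not an amine).
pendant –COOH: carbonyl C bonded to C and –OH → carboxylic acid.
–SH on an sp³ carbon → thiol.
Aldehyde appears at: CH(CHO) → 1.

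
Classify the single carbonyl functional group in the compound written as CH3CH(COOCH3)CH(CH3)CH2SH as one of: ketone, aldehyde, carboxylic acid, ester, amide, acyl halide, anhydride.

The carbonyl is in the CH(COOCH3) segment: pendant –COOCH3: carbonyl C bonded to C and –OCH3 → ester.

ester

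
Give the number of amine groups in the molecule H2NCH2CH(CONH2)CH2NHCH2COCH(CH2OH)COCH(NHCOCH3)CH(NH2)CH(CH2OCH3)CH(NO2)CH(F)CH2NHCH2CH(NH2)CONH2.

5

Reading the structure from left to right:
  H2NCH2: –NH2 on an sp³ carbon with no adjacent C=O → amine.
  CH(CONH2): pendant –CONH2: carbonyl C bonded to C and N → amide.
  CH2NHCH2: C–N–C with sp³ carbons and no adjacent C=O → amine (secondary).
  CO: –C(=O)– with carbon on both sides → ketone.
  CH(CH2OH): pendant –CH2OH on an sp³ backbone C → alcohol.
  CO: –C(=O)– with carbon on both sides → ketone.
  CH(NHCOCH3): pendant –NHC(=O)CH3: N bonded to a carbonyl → amide (not amine).
  CH(NH2): –NH2 on an sp³ carbon with no adjacent C=O → amine.
  CH(CH2OCH3): pendant –CH2OCH3: C–O–C linkage → ether.
  CH(NO2): –NO2 on an sp³ carbon → nitro (the N=O is not a carbonyl).
  CH(F): halogen on an sp³ carbon → alkyl halide.
  CH2NHCH2: C–N–C with sp³ carbons and no adjacent C=O → amine (secondary).
  CH(NH2): –NH2 on an sp³ carbon with no adjacent C=O → amine.
  CONH2: –C(=O)NH2: carbonyl C bonded to C and to N → amide (the N is not a separate amine).
Amine appears at: H2NCH2, CH2NHCH2, CH(NH2), CH2NHCH2, CH(NH2) → 5.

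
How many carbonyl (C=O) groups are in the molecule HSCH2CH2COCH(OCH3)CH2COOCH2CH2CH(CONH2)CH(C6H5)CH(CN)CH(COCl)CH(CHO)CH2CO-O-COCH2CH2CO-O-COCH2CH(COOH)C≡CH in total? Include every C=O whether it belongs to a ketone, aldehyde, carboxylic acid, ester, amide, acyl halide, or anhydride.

10

CO: ketone, 1 C=O (running total 1).
CH2COOCH2: ester, 1 C=O (running total 2).
CH(CONH2): amide, 1 C=O (running total 3).
CH(COCl): acyl halide, 1 C=O (running total 4).
CH(CHO): aldehyde, 1 C=O (running total 5).
CH2CO-O-COCH2: anhydride, 2 C=O (running total 7).
CH2CO-O-COCH2: anhydride, 2 C=O (running total 9).
CH(COOH): carboxylic acid, 1 C=O (running total 10).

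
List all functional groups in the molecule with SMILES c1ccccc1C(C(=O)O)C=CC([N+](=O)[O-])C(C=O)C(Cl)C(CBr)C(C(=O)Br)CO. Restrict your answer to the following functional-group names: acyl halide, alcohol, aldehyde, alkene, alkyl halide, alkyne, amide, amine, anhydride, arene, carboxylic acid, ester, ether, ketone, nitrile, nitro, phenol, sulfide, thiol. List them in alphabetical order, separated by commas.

C6H5– phenyl ring → arene.
pendant –COOH: carbonyl C bonded to C and –OH → carboxylic acid.
C=C double bond → alkene.
–NO2 on an sp³ carbon → nitro (the N=O is not a carbonyl).
pendant –CHO: carbonyl C bonded to C and H → aldehyde.
halogen on an sp³ carbon → alkyl halide.
pendant –CH2X: halogen on sp³ carbon → alkyl halide.
pendant –C(=O)X: carbonyl C bonded to C and halogen → acyl halide.
–OH on an sp³ carbon → alcohol.

acyl halide, alcohol, aldehyde, alkene, alkyl halide, arene, carboxylic acid, nitro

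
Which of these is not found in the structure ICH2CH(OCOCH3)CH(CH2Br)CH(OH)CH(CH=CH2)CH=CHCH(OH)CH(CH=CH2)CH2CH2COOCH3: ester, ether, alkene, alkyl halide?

ether

alkyl halide: present (ICH2 — halogen on an sp³ carbon → alkyl halide).
alkene: present (CH(CH=CH2) — pendant –CH=CH2: C=C double bond → alkene).
ester: present (CH(OCOCH3) — pendant –OC(=O)CH3: an acyloxy group → ester).
ether: absent. In each of CH(OCOCH3) and COOCH3, the C–O–C oxygen is adjacent to a C=O, so it belongs to an ester, not an ether.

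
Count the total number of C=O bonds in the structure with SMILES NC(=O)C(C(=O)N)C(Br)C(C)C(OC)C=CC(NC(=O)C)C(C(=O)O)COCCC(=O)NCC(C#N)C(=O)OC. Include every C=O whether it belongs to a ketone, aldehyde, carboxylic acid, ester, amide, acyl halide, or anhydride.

H2NCO: amide, 1 C=O (running total 1).
CH(CONH2): amide, 1 C=O (running total 2).
CH(NHCOCH3): amide, 1 C=O (running total 3).
CH(COOH): carboxylic acid, 1 C=O (running total 4).
CH2CONHCH2: amide, 1 C=O (running total 5).
COOCH3: ester, 1 C=O (running total 6).

6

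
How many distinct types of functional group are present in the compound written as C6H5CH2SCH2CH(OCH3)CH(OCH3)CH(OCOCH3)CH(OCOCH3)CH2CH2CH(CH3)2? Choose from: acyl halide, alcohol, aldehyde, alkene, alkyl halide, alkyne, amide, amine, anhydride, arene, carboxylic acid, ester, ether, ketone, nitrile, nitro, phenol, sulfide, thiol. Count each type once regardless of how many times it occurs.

Working along the chain:
  C6H5: C6H5– phenyl ring → arene.
  CH2SCH2: C–S–C linkage → sulfide (thioether).
  CH(OCH3): pendant –OCH3: C–O–C with sp³ C, no adjacent C=O → ether.
  CH(OCH3): pendant –OCH3: C–O–C with sp³ C, no adjacent C=O → ether.
  CH(OCOCH3): pendant –OC(=O)CH3: an acyloxy group → ester.
  CH(OCOCH3): pendant –OC(=O)CH3: an acyloxy group → ester.
Distinct types present: arene, ester, ether, sulfide.

4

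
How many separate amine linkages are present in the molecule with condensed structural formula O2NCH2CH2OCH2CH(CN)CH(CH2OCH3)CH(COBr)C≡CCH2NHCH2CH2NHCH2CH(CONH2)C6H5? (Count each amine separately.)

2

–NO2 on carbon → nitro group.
C–O–C with sp³ carbons on both sides and no adjacent C=O → ether.
pendant –C≡N: nitrile.
pendant –CH2OCH3: C–O–C linkage → ether.
pendant –C(=O)X: carbonyl C bonded to C and halogen → acyl halide.
C≡C triple bond → alkyne.
C–N–C with sp³ carbons and no adjacent C=O → amine (secondary).
C–N–C with sp³ carbons and no adjacent C=O → amine (secondary).
pendant –CONH2: carbonyl C bonded to C and N → amide.
–C6H5 phenyl ring → arene.
Amine appears at: CH2NHCH2, CH2NHCH2 → 2.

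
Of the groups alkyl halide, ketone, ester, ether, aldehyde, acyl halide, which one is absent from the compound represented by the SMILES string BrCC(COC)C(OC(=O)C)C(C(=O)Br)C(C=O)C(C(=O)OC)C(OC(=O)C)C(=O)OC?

ketone

acyl halide: present (CH(COBr) — pendant –C(=O)X: carbonyl C bonded to C and halogen → acyl halide).
aldehyde: present (CH(CHO) — pendant –CHO: carbonyl C bonded to C and H → aldehyde).
ether: present (CH(CH2OCH3) — pendant –CH2OCH3: C–O–C linkage → ether).
alkyl halide: present (BrCH2 — halogen on an sp³ carbon → alkyl halide).
ester: present (CH(OCOCH3) — pendant –OC(=O)CH3: an acyloxy group → ester).
ketone: absent. In each of CH(OCOCH3), CH(COOCH3) and COOCH3, the C=O is bonded to an –O–C group, which defines an ester, not a ketone. In CH(CHO), the carbonyl carbon carries an H, so it is an aldehyde, not a ketone. In CH(COBr), the C=O is bonded to a halogen, which defines an acyl halide, not a ketone.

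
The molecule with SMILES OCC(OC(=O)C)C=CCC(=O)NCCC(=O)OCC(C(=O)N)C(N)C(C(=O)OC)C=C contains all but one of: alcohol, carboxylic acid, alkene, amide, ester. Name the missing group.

carboxylic acid

ester: present (CH(OCOCH3) — pendant –OC(=O)CH3: an acyloxy group → ester).
amide: present (CH2CONHCH2 — –C(=O)–N– linkage → amide (the N is not an amine)).
alcohol: present (HOCH2 — HO– on an sp³ carbon → alcohol).
alkene: present (CH=CH — C=C double bond → alkene).
carboxylic acid: absent. In each of CH(OCOCH3), CH2COOCH2 and CH(COOCH3), the acyl oxygen is bonded to carbon (–O–C), not to H, so this is an ester. In each of CH2CONHCH2 and CH(CONH2), the carbonyl is bonded to nitrogen, not to –OH; that is an amide.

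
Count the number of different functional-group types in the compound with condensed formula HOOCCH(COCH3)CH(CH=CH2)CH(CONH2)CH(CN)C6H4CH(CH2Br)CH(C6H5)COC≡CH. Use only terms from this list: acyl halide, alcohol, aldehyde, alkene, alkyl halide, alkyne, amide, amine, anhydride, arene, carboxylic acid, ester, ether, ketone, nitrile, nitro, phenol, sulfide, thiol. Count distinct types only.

–COOH: carbonyl C bonded to –OH and C → carboxylic acid (the –OH is not a separate alcohol).
pendant –COCH3: carbonyl C bonded to two carbons → ketone.
pendant –CH=CH2: C=C double bond → alkene.
pendant –CONH2: carbonyl C bonded to C and N → amide.
pendant –C≡N: nitrile.
para-disubstituted benzene ring → arene.
pendant –CH2X: halogen on sp³ carbon → alkyl halide.
pendant –C6H5: benzene ring → arene.
–C(=O)– with carbon on both sides → ketone.
C≡C triple bond → alkyne.
Distinct types present: alkene, alkyl halide, alkyne, amide, arene, carboxylic acid, ketone, nitrile.

8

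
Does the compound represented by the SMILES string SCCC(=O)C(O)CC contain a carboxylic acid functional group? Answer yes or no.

no

Reading the structure from left to right:
  HSCH2: –SH on an sp³ carbon → thiol.
  CO: –C(=O)– with carbon on both sides → ketone.
  CH(OH): –OH on an sp³ carbon → alcohol (secondary).
The groups actually present are: alcohol, ketone, thiol.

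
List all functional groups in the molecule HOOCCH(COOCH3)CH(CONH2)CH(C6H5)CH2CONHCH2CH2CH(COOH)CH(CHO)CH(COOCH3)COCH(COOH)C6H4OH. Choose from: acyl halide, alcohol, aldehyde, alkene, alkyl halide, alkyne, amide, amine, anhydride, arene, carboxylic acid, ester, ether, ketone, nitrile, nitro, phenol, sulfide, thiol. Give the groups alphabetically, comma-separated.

aldehyde, amide, arene, carboxylic acid, ester, ketone, phenol

–COOH: carbonyl C bonded to –OH and C → carboxylic acid (the –OH is not a separate alcohol).
pendant –COOCH3: carbonyl C bonded to C and –OCH3 → ester.
pendant –CONH2: carbonyl C bonded to C and N → amide.
pendant –C6H5: benzene ring → arene.
–C(=O)–N– linkage → amide (the N is not an amine).
pendant –COOH: carbonyl C bonded to C and –OH → carboxylic acid.
pendant –CHO: carbonyl C bonded to C and H → aldehyde.
pendant –COOCH3: carbonyl C bonded to C and –OCH3 → ester.
–C(=O)– with carbon on both sides → ketone.
pendant –COOH: carbonyl C bonded to C and –OH → carboxylic acid.
–OH attached directly to an aromatic ring → phenol (not alcohol); the ring itself is an arene.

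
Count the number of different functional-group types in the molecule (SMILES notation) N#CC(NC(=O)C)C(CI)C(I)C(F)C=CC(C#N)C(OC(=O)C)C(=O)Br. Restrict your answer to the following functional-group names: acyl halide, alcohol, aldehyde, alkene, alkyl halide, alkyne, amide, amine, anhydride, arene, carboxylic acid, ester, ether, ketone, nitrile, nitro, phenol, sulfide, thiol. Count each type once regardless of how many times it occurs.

6

Taking each segment in turn:
  N≡C: N≡C–: carbon triple-bonded to nitrogen → nitrile.
  CH(NHCOCH3): pendant –NHC(=O)CH3: N bonded to a carbonyl → amide (not amine).
  CH(CH2I): pendant –CH2X: halogen on sp³ carbon → alkyl halide.
  CH(I): halogen on an sp³ carbon → alkyl halide.
  CH(F): halogen on an sp³ carbon → alkyl halide.
  CH=CH: C=C double bond → alkene.
  CH(CN): pendant –C≡N: nitrile.
  CH(OCOCH3): pendant –OC(=O)CH3: an acyloxy group → ester.
  COBr: –C(=O)Br: carbonyl C bonded to C and to a halogen → acyl halide (not alkyl halide).
Distinct types present: acyl halide, alkene, alkyl halide, amide, ester, nitrile.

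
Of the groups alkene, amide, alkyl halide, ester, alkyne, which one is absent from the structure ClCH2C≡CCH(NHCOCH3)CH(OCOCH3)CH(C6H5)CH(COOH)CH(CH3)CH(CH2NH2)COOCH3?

alkyne: present (C≡C — C≡C triple bond → alkyne).
amide: present (CH(NHCOCH3) — pendant –NHC(=O)CH3: N bonded to a carbonyl → amide (not amine)).
ester: present (CH(OCOCH3) — pendant –OC(=O)CH3: an acyloxy group → ester).
alkyl halide: present (ClCH2 — halogen on an sp³ carbon → alkyl halide).
alkene: absent. In CH(C6H5), the C=C units are part of an aromatic ring, which is an arene, not an isolated alkene.

alkene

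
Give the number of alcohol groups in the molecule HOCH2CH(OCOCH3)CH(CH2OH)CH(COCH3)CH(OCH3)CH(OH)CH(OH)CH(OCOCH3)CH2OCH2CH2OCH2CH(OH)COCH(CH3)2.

5

HO– on an sp³ carbon → alcohol.
pendant –OC(=O)CH3: an acyloxy group → ester.
pendant –CH2OH on an sp³ backbone C → alcohol.
pendant –COCH3: carbonyl C bonded to two carbons → ketone.
pendant –OCH3: C–O–C with sp³ C, no adjacent C=O → ether.
–OH on an sp³ carbon → alcohol (secondary).
–OH on an sp³ carbon → alcohol (secondary).
pendant –OC(=O)CH3: an acyloxy group → ester.
C–O–C with sp³ carbons on both sides and no adjacent C=O → ether.
C–O–C with sp³ carbons on both sides and no adjacent C=O → ether.
–OH on an sp³ carbon → alcohol (secondary).
–C(=O)– with carbon on both sides → ketone.
Alcohol appears at: HOCH2, CH(CH2OH), CH(OH), CH(OH), CH(OH) → 5.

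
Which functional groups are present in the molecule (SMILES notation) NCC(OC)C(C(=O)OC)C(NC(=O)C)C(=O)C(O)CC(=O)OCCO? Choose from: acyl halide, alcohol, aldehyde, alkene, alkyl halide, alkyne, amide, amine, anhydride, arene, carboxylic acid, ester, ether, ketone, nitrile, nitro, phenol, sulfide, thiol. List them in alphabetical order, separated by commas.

alcohol, amide, amine, ester, ether, ketone

–NH2 on an sp³ carbon with no adjacent C=O → amine.
pendant –OCH3: C–O–C with sp³ C, no adjacent C=O → ether.
pendant –COOCH3: carbonyl C bonded to C and –OCH3 → ester.
pendant –NHC(=O)CH3: N bonded to a carbonyl → amide (not amine).
–C(=O)– with carbon on both sides → ketone.
–OH on an sp³ carbon → alcohol (secondary).
–C(=O)–O–C with C on the carbonyl side → ester.
–OH on an sp³ carbon → alcohol.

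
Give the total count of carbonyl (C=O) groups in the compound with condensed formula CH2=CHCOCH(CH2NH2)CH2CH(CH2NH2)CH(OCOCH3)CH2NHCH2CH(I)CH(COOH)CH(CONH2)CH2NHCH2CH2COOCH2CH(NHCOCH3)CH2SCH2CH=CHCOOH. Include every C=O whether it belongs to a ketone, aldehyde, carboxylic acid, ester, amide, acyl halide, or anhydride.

CO: ketone, 1 C=O (running total 1).
CH(OCOCH3): ester, 1 C=O (running total 2).
CH(COOH): carboxylic acid, 1 C=O (running total 3).
CH(CONH2): amide, 1 C=O (running total 4).
CH2COOCH2: ester, 1 C=O (running total 5).
CH(NHCOCH3): amide, 1 C=O (running total 6).
COOH: carboxylic acid, 1 C=O (running total 7).

7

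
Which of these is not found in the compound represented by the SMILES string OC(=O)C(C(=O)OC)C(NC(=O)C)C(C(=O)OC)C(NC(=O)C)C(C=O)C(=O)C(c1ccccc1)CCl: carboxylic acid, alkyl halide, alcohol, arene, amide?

alcohol

arene: present (CH(C6H5) — pendant –C6H5: benzene ring → arene).
alkyl halide: present (CH2Cl — halogen on an sp³ carbon → alkyl halide).
carboxylic acid: present (HOOC — –COOH: carbonyl C bonded to –OH and C → carboxylic acid (the –OH is not a separate alcohol)).
amide: present (CH(NHCOCH3) — pendant –NHC(=O)CH3: N bonded to a carbonyl → amide (not amine)).
alcohol: absent. In HOOC, the –OH sits on a carbonyl carbon, making it part of a carboxylic acid, not an alcohol.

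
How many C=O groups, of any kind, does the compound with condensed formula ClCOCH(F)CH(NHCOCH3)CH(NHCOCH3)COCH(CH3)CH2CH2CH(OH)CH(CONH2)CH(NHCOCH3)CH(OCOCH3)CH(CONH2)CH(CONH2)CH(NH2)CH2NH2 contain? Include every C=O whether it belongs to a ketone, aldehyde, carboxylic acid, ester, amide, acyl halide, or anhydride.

9

ClCO: acyl halide, 1 C=O (running total 1).
CH(NHCOCH3): amide, 1 C=O (running total 2).
CH(NHCOCH3): amide, 1 C=O (running total 3).
CO: ketone, 1 C=O (running total 4).
CH(CONH2): amide, 1 C=O (running total 5).
CH(NHCOCH3): amide, 1 C=O (running total 6).
CH(OCOCH3): ester, 1 C=O (running total 7).
CH(CONH2): amide, 1 C=O (running total 8).
CH(CONH2): amide, 1 C=O (running total 9).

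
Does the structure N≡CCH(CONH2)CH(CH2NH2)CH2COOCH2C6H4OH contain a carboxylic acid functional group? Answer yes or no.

Working along the chain:
  N≡C: N≡C–: carbon triple-bonded to nitrogen → nitrile.
  CH(CONH2): pendant –CONH2: carbonyl C bonded to C and N → amide.
  CH(CH2NH2): pendant –CH2NH2: N on sp³ C, no adjacent C=O → amine.
  CH2COOCH2: –C(=O)–O–C with C on the carbonyl side → ester.
  C6H4OH: –OH attached directly to an aromatic ring → phenol (not alcohol); the ring itself is an arene.
In CH2COOCH2, the acyl oxygen is bonded to carbon (–O–C), not to H, so this is an ester. In CH(CONH2), the carbonyl is bonded to nitrogen, not to –OH; that is an amide.
The groups actually present are: amide, amine, arene, ester, nitrile, phenol.

no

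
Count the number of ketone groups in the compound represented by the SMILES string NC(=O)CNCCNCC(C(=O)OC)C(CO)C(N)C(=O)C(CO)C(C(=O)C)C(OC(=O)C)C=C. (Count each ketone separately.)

–C(=O)NH2: carbonyl C bonded to C and to N → amide (the N is not a separate amine).
C–N–C with sp³ carbons and no adjacent C=O → amine (secondary).
C–N–C with sp³ carbons and no adjacent C=O → amine (secondary).
pendant –COOCH3: carbonyl C bonded to C and –OCH3 → ester.
pendant –CH2OH on an sp³ backbone C → alcohol.
–NH2 on an sp³ carbon with no adjacent C=O → amine.
–C(=O)– with carbon on both sides → ketone.
pendant –CH2OH on an sp³ backbone C → alcohol.
pendant –COCH3: carbonyl C bonded to two carbons → ketone.
pendant –OC(=O)CH3: an acyloxy group → ester.
C=C double bond → alkene.
Ketone appears at: CO, CH(COCH3) → 2.

2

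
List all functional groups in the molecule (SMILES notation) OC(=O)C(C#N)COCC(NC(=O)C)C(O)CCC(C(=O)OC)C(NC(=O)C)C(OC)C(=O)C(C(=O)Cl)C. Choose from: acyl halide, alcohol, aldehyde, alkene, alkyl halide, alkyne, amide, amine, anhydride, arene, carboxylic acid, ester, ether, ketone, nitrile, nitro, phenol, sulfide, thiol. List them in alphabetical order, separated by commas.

Working along the chain:
  HOOC: –COOH: carbonyl C bonded to –OH and C → carboxylic acid (the –OH is not a separate alcohol).
  CH(CN): pendant –C≡N: nitrile.
  CH2OCH2: C–O–C with sp³ carbons on both sides and no adjacent C=O → ether.
  CH(NHCOCH3): pendant –NHC(=O)CH3: N bonded to a carbonyl → amide (not amine).
  CH(OH): –OH on an sp³ carbon → alcohol (secondary).
  CH(COOCH3): pendant –COOCH3: carbonyl C bonded to C and –OCH3 → ester.
  CH(NHCOCH3): pendant –NHC(=O)CH3: N bonded to a carbonyl → amide (not amine).
  CH(OCH3): pendant –OCH3: C–O–C with sp³ C, no adjacent C=O → ether.
  CO: –C(=O)– with carbon on both sides → ketone.
  CH(COCl): pendant –C(=O)X: carbonyl C bonded to C and halogen → acyl halide.

acyl halide, alcohol, amide, carboxylic acid, ester, ether, ketone, nitrile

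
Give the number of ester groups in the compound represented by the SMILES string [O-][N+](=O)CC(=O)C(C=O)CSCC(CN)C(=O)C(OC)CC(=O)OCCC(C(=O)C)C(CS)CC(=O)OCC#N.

Reading the structure from left to right:
  O2NCH2: –NO2 on carbon → nitro group.
  CO: –C(=O)– with carbon on both sides → ketone.
  CH(CHO): pendant –CHO: carbonyl C bonded to C and H → aldehyde.
  CH2SCH2: C–S–C linkage → sulfide (thioether).
  CH(CH2NH2): pendant –CH2NH2: N on sp³ C, no adjacent C=O → amine.
  CO: –C(=O)– with carbon on both sides → ketone.
  CH(OCH3): pendant –OCH3: C–O–C with sp³ C, no adjacent C=O → ether.
  CH2COOCH2: –C(=O)–O–C with C on the carbonyl side → ester.
  CH(COCH3): pendant –COCH3: carbonyl C bonded to two carbons → ketone.
  CH(CH2SH): pendant –CH2SH → thiol.
  CH2COOCH2: –C(=O)–O–C with C on the carbonyl side → ester.
  CN: –C≡N: carbon triple-bonded to nitrogen → nitrile.
Ester appears at: CH2COOCH2, CH2COOCH2 → 2.

2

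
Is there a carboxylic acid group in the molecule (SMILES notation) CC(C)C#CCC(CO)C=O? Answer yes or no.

C≡C triple bond → alkyne.
pendant –CH2OH on an sp³ backbone C → alcohol.
terminal –CHO: carbonyl C bonded to H and C → aldehyde.
The groups actually present are: alcohol, aldehyde, alkyne.

no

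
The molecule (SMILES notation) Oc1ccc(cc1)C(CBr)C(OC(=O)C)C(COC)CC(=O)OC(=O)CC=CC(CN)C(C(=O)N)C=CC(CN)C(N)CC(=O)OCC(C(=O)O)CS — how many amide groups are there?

Reading the structure from left to right:
  HOC6H4: –OH attached directly to an aromatic ring → phenol (not alcohol); the ring itself is an arene.
  CH(CH2Br): pendant –CH2X: halogen on sp³ carbon → alkyl halide.
  CH(OCOCH3): pendant –OC(=O)CH3: an acyloxy group → ester.
  CH(CH2OCH3): pendant –CH2OCH3: C–O–C linkage → ether.
  CH2CO-O-COCH2: two acyl groups sharing one oxygen, –C(=O)–O–C(=O)– → anhydride.
  CH=CH: C=C double bond → alkene.
  CH(CH2NH2): pendant –CH2NH2: N on sp³ C, no adjacent C=O → amine.
  CH(CONH2): pendant –CONH2: carbonyl C bonded to C and N → amide.
  CH=CH: C=C double bond → alkene.
  CH(CH2NH2): pendant –CH2NH2: N on sp³ C, no adjacent C=O → amine.
  CH(NH2): –NH2 on an sp³ carbon with no adjacent C=O → amine.
  CH2COOCH2: –C(=O)–O–C with C on the carbonyl side → ester.
  CH(COOH): pendant –COOH: carbonyl C bonded to C and –OH → carboxylic acid.
  CH2SH: –SH on an sp³ carbon → thiol.
Amide appears at: CH(CONH2) → 1.

1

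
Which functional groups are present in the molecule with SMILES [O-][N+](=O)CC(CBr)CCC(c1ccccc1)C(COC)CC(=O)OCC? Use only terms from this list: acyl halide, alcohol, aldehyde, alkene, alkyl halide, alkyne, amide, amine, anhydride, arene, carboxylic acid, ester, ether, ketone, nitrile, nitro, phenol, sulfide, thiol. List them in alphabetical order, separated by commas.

Taking each segment in turn:
  O2NCH2: –NO2 on carbon → nitro group.
  CH(CH2Br): pendant –CH2X: halogen on sp³ carbon → alkyl halide.
  CH(C6H5): pendant –C6H5: benzene ring → arene.
  CH(CH2OCH3): pendant –CH2OCH3: C–O–C linkage → ether.
  COOCH2CH3: –C(=O)OCH2CH3: carbonyl C bonded to C and to –OEt → ester.

alkyl halide, arene, ester, ether, nitro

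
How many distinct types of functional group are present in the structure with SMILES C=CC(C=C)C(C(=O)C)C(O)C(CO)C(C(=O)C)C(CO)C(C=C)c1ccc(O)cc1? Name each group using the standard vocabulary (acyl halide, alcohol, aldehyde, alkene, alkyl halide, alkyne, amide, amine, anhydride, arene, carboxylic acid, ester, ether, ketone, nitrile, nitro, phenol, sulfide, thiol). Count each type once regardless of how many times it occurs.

Taking each segment in turn:
  CH2=CH: C=C double bond → alkene.
  CH(CH=CH2): pendant –CH=CH2: C=C double bond → alkene.
  CH(COCH3): pendant –COCH3: carbonyl C bonded to two carbons → ketone.
  CH(OH): –OH on an sp³ carbon → alcohol (secondary).
  CH(CH2OH): pendant –CH2OH on an sp³ backbone C → alcohol.
  CH(COCH3): pendant –COCH3: carbonyl C bonded to two carbons → ketone.
  CH(CH2OH): pendant –CH2OH on an sp³ backbone C → alcohol.
  CH(CH=CH2): pendant –CH=CH2: C=C double bond → alkene.
  C6H4OH: –OH attached directly to an aromatic ring → phenol (not alcohol); the ring itself is an arene.
Distinct types present: alcohol, alkene, arene, ketone, phenol.

5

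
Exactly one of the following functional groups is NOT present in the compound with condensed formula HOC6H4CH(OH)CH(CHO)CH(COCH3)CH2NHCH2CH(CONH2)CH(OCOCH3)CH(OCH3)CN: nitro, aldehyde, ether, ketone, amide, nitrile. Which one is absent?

ether: present (CH(OCH3) — pendant –OCH3: C–O–C with sp³ C, no adjacent C=O → ether).
nitrile: present (CN — –C≡N: carbon triple-bonded to nitrogen → nitrile).
aldehyde: present (CH(CHO) — pendant –CHO: carbonyl C bonded to C and H → aldehyde).
ketone: present (CH(COCH3) — pendant –COCH3: carbonyl C bonded to two carbons → ketone).
amide: present (CH(CONH2) — pendant –CONH2: carbonyl C bonded to C and N → amide).
nitro: no segment matches this pattern.

nitro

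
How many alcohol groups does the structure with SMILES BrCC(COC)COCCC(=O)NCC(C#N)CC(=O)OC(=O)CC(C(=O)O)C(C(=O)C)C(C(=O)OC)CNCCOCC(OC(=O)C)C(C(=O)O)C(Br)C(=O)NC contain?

Reading the structure from left to right:
  BrCH2: halogen on an sp³ carbon → alkyl halide.
  CH(CH2OCH3): pendant –CH2OCH3: C–O–C linkage → ether.
  CH2OCH2: C–O–C with sp³ carbons on both sides and no adjacent C=O → ether.
  CH2CONHCH2: –C(=O)–N– linkage → amide (the N is not an amine).
  CH(CN): pendant –C≡N: nitrile.
  CH2CO-O-COCH2: two acyl groups sharing one oxygen, –C(=O)–O–C(=O)– → anhydride.
  CH(COOH): pendant –COOH: carbonyl C bonded to C and –OH → carboxylic acid.
  CH(COCH3): pendant –COCH3: carbonyl C bonded to two carbons → ketone.
  CH(COOCH3): pendant –COOCH3: carbonyl C bonded to C and –OCH3 → ester.
  CH2NHCH2: C–N–C with sp³ carbons and no adjacent C=O → amine (secondary).
  CH2OCH2: C–O–C with sp³ carbons on both sides and no adjacent C=O → ether.
  CH(OCOCH3): pendant –OC(=O)CH3: an acyloxy group → ester.
  CH(COOH): pendant –COOH: carbonyl C bonded to C and –OH → carboxylic acid.
  CH(Br): halogen on an sp³ carbon → alkyl halide.
  CONHCH3: –C(=O)NHCH3: carbonyl C bonded to C and to N → amide (the N is not an amine).
No segment is a alcohol: CH(CH2OCH3) is ether, not alcohol; CH2OCH2 is ether, not alcohol; CH(COOH) is carboxylic acid, not alcohol. → 0.

0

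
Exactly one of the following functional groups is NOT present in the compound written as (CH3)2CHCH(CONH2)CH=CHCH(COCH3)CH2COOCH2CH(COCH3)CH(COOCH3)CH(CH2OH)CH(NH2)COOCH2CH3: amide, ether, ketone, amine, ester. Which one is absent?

ether

ester: present (CH2COOCH2 — –C(=O)–O–C with C on the carbonyl side → ester).
amine: present (CH(NH2) — –NH2 on an sp³ carbon with no adjacent C=O → amine).
ketone: present (CH(COCH3) — pendant –COCH3: carbonyl C bonded to two carbons → ketone).
amide: present (CH(CONH2) — pendant –CONH2: carbonyl C bonded to C and N → amide).
ether: absent. In each of CH2COOCH2, CH(COOCH3) and COOCH2CH3, the C–O–C oxygen is adjacent to a C=O, so it belongs to an ester, not an ether.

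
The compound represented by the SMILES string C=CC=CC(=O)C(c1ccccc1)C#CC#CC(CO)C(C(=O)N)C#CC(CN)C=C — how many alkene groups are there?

3

Working along the chain:
  CH2=CH: C=C double bond → alkene.
  CH=CH: C=C double bond → alkene.
  CO: –C(=O)– with carbon on both sides → ketone.
  CH(C6H5): pendant –C6H5: benzene ring → arene.
  C≡C: C≡C triple bond → alkyne.
  C≡C: C≡C triple bond → alkyne.
  CH(CH2OH): pendant –CH2OH on an sp³ backbone C → alcohol.
  CH(CONH2): pendant –CONH2: carbonyl C bonded to C and N → amide.
  C≡C: C≡C triple bond → alkyne.
  CH(CH2NH2): pendant –CH2NH2: N on sp³ C, no adjacent C=O → amine.
  CH=CH2: C=C double bond → alkene.
Alkene appears at: CH2=CH, CH=CH, CH=CH2 → 3.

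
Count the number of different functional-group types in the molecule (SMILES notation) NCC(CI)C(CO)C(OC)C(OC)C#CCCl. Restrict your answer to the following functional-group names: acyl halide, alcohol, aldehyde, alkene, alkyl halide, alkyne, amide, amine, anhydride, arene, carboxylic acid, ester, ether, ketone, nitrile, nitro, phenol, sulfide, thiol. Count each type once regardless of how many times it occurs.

5

Taking each segment in turn:
  H2NCH2: –NH2 on an sp³ carbon with no adjacent C=O → amine.
  CH(CH2I): pendant –CH2X: halogen on sp³ carbon → alkyl halide.
  CH(CH2OH): pendant –CH2OH on an sp³ backbone C → alcohol.
  CH(OCH3): pendant –OCH3: C–O–C with sp³ C, no adjacent C=O → ether.
  CH(OCH3): pendant –OCH3: C–O–C with sp³ C, no adjacent C=O → ether.
  C≡C: C≡C triple bond → alkyne.
  CH2Cl: halogen on an sp³ carbon → alkyl halide.
Distinct types present: alcohol, alkyl halide, alkyne, amine, ether.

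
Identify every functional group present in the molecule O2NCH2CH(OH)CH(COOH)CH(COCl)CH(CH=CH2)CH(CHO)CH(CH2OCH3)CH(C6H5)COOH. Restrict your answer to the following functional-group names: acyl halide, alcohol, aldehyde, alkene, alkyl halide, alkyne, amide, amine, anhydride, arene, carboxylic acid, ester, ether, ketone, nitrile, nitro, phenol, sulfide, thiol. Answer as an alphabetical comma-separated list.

Reading the structure from left to right:
  O2NCH2: –NO2 on carbon → nitro group.
  CH(OH): –OH on an sp³ carbon → alcohol (secondary).
  CH(COOH): pendant –COOH: carbonyl C bonded to C and –OH → carboxylic acid.
  CH(COCl): pendant –C(=O)X: carbonyl C bonded to C and halogen → acyl halide.
  CH(CH=CH2): pendant –CH=CH2: C=C double bond → alkene.
  CH(CHO): pendant –CHO: carbonyl C bonded to C and H → aldehyde.
  CH(CH2OCH3): pendant –CH2OCH3: C–O–C linkage → ether.
  CH(C6H5): pendant –C6H5: benzene ring → arene.
  COOH: –COOH: carbonyl C bonded to –OH and C → carboxylic acid (the –OH is not a separate alcohol).

acyl halide, alcohol, aldehyde, alkene, arene, carboxylic acid, ether, nitro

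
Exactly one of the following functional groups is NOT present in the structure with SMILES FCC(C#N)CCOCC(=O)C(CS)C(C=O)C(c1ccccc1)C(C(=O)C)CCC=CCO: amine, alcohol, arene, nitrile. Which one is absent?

nitrile: present (CH(CN) — pendant –C≡N: nitrile).
arene: present (CH(C6H5) — pendant –C6H5: benzene ring → arene).
alcohol: present (CH2OH — –OH on an sp³ carbon → alcohol).
amine: no segment matches this pattern.

amine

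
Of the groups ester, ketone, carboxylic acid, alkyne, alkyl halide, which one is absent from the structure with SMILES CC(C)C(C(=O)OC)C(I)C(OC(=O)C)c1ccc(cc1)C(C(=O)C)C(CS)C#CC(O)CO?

ketone: present (CH(COCH3) — pendant –COCH3: carbonyl C bonded to two carbons → ketone).
ester: present (CH(COOCH3) — pendant –COOCH3: carbonyl C bonded to C and –OCH3 → ester).
alkyl halide: present (CH(I) — halogen on an sp³ carbon → alkyl halide).
alkyne: present (C≡C — C≡C triple bond → alkyne).
carboxylic acid: absent. In each of CH(COOCH3) and CH(OCOCH3), the acyl oxygen is bonded to carbon (–O–C), not to H, so this is an ester.

carboxylic acid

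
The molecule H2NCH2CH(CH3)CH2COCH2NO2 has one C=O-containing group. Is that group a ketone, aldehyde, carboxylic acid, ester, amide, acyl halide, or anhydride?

The carbonyl is in the CO segment: –C(=O)– with carbon on both sides → ketone.

ketone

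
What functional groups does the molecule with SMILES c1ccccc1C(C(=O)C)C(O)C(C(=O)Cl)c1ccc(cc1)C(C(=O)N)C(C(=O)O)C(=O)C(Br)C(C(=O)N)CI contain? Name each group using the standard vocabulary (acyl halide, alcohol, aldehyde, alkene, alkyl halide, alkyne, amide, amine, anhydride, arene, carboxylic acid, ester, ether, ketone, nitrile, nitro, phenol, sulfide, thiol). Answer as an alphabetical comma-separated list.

Taking each segment in turn:
  C6H5: C6H5– phenyl ring → arene.
  CH(COCH3): pendant –COCH3: carbonyl C bonded to two carbons → ketone.
  CH(OH): –OH on an sp³ carbon → alcohol (secondary).
  CH(COCl): pendant –C(=O)X: carbonyl C bonded to C and halogen → acyl halide.
  C6H4: para-disubstituted benzene ring → arene.
  CH(CONH2): pendant –CONH2: carbonyl C bonded to C and N → amide.
  CH(COOH): pendant –COOH: carbonyl C bonded to C and –OH → carboxylic acid.
  CO: –C(=O)– with carbon on both sides → ketone.
  CH(Br): halogen on an sp³ carbon → alkyl halide.
  CH(CONH2): pendant –CONH2: carbonyl C bonded to C and N → amide.
  CH2I: halogen on an sp³ carbon → alkyl halide.

acyl halide, alcohol, alkyl halide, amide, arene, carboxylic acid, ketone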